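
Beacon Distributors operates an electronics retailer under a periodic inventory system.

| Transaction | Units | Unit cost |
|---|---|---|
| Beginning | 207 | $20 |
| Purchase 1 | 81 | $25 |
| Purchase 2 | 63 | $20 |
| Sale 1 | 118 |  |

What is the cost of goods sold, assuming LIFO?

Sale 1 (118) [LIFO — newest first]: 63 @ $20 + 55 @ $25 = $2,635
Ending inventory: 207 @ $20 + 26 @ $25 = $4,790

COGS = $2,635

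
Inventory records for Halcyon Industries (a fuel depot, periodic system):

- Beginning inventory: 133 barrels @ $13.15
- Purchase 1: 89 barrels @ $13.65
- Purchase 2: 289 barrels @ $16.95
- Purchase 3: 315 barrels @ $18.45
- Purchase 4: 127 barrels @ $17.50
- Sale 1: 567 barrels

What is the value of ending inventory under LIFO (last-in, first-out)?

Ending inventory = $5,743.60

Sale 1 (567) [LIFO — newest first]: 127 @ $17.50 + 315 @ $18.45 + 125 @ $16.95 = $10,153.00
Ending inventory: 133 @ $13.15 + 89 @ $13.65 + 164 @ $16.95 = $5,743.60
Check: goods available $15,896.60 = COGS $10,153.00 + ending $5,743.60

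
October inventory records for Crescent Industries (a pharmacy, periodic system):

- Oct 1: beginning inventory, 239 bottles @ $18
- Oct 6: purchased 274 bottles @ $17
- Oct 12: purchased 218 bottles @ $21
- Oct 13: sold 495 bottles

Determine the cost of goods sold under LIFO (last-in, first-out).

Oct 13, 495 sold [LIFO — newest first]: 218 @ $21 + 274 @ $17 + 3 @ $18 = $9,290
Ending inventory: 236 @ $18 = $4,248
Check: goods available $13,538 = COGS $9,290 + ending $4,248

COGS = $9,290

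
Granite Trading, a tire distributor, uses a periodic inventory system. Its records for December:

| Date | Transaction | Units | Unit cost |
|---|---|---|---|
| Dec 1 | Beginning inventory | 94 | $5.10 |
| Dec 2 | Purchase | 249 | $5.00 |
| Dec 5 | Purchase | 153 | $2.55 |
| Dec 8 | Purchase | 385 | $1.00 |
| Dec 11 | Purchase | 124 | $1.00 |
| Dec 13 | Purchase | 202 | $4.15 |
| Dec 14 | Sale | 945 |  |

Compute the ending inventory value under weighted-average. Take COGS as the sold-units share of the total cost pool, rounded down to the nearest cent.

Ending inventory = $751.46

Dec 14, sell 945: 945/1207 × $3,461.85 → $2,710.39
Ending inventory (cost pool remaining) = $751.46
Check: goods available $3,461.85 = COGS $2,710.39 + ending $751.46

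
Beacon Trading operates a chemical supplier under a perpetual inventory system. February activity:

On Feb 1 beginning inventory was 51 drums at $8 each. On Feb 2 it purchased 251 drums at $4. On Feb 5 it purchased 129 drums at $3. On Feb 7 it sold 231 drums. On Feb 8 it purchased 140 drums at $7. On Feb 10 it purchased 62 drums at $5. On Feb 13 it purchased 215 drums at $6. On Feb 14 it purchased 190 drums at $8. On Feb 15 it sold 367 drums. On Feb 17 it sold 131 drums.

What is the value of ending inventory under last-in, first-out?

Ending inventory = $1,767

Feb 7, 231 sold [LIFO — newest first]: 129 @ $3 + 102 @ $4 = $795
Feb 15, 367 sold [LIFO — newest first]: 190 @ $8 + 177 @ $6 = $2,582
Feb 17, 131 sold [LIFO — newest first]: 38 @ $6 + 62 @ $5 + 31 @ $7 = $755
Total COGS = $795 + $2,582 + $755 = $4,132
Ending inventory: 51 @ $8 + 149 @ $4 + 109 @ $7 = $1,767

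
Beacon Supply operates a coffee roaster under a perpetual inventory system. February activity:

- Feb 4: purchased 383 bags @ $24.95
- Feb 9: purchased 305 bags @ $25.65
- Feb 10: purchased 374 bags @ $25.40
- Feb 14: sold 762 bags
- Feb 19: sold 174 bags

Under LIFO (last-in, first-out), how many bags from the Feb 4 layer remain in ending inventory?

Feb 14, 762 sold [LIFO — newest first]: 374 @ $25.40 + 305 @ $25.65 + 83 @ $24.95 = $19,393.70
Feb 19, 174 sold [LIFO — newest first]: 174 @ $24.95 = $4,341.30
Total COGS = $19,393.70 + $4,341.30 = $23,735.00
Ending inventory: 126 @ $24.95 = $3,143.70
Check: goods available $26,878.70 = COGS $23,735.00 + ending $3,143.70

126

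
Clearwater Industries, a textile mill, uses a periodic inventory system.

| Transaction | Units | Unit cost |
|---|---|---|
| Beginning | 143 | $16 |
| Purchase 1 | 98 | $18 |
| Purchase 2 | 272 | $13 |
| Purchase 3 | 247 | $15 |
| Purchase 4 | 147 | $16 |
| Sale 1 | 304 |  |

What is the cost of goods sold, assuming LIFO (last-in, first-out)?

Sale 1 (304) [LIFO — newest first]: 147 @ $16 + 157 @ $15 = $4,707
Ending inventory: 143 @ $16 + 98 @ $18 + 272 @ $13 + 90 @ $15 = $8,938
Check: goods available $13,645 = COGS $4,707 + ending $8,938

COGS = $4,707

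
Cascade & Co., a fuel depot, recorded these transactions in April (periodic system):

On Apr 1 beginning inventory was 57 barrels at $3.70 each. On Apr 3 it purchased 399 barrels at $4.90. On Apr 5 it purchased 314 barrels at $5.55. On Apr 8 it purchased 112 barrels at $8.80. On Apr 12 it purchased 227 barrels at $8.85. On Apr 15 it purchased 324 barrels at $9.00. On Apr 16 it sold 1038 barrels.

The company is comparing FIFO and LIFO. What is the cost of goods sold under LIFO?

FIFO COGS: 57 @ $3.70 + 399 @ $4.90 + 314 @ $5.55 + 112 @ $8.80 + 156 @ $8.85 = $6,274.90
LIFO COGS: 324 @ $9.00 + 227 @ $8.85 + 112 @ $8.80 + 314 @ $5.55 + 61 @ $4.90 = $7,952.15

COGS = $7,952.15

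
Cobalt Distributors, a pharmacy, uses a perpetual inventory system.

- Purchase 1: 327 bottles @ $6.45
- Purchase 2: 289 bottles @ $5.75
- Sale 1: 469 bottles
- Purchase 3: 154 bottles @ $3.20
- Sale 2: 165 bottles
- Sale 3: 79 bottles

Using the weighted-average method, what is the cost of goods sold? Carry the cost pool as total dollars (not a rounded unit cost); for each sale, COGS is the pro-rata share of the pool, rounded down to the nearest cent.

COGS = $3,999.96

After Purchase 1: 327 on hand, pool $2,109.15 (≈ $6.4500 each)
After Purchase 2: 616 on hand, pool $3,770.90 (≈ $6.1216 each)
Sale 1, sell 469: 469/616 × $3,770.90 → $2,871.02
After Purchase 3: 301 on hand, pool $1,392.68 (≈ $4.6268 each)
Sale 2, sell 165: 165/301 × $1,392.68 → $763.42
Sale 3, sell 79: 79/136 × $629.26 → $365.52
Total COGS = $2,871.02 + $763.42 + $365.52 = $3,999.96
Ending inventory (cost pool remaining) = $263.74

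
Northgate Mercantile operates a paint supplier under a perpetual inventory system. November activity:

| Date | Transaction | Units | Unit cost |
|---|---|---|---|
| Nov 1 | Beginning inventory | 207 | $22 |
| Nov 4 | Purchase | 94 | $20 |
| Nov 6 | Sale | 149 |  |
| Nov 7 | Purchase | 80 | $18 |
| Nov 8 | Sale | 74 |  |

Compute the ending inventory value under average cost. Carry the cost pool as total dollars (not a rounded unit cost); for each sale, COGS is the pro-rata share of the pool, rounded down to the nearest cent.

Ending inventory = $3,193.42

After Nov 1: 207 on hand, pool $4,554.00 (≈ $22.0000 each)
After Nov 4: 301 on hand, pool $6,434.00 (≈ $21.3754 each)
Nov 6, sell 149: 149/301 × $6,434.00 → $3,184.93
After Nov 7: 232 on hand, pool $4,689.07 (≈ $20.2115 each)
Nov 8, sell 74: 74/232 × $4,689.07 → $1,495.65
Total COGS = $3,184.93 + $1,495.65 = $4,680.58
Ending inventory (cost pool remaining) = $3,193.42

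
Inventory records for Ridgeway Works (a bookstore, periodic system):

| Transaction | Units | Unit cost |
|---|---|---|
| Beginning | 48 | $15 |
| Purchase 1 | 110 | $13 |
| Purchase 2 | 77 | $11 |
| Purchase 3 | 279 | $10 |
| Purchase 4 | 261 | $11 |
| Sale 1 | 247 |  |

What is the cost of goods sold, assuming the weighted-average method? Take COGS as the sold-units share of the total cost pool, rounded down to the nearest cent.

Sale 1, sell 247: 247/775 × $8,658.00 → $2,759.38
Ending inventory (cost pool remaining) = $5,898.62

COGS = $2,759.38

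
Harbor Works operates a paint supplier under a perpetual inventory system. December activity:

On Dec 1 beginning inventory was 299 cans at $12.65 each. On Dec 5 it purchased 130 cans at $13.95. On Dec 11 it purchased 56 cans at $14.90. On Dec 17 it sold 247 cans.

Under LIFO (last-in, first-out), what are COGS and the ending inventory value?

Dec 17, 247 sold [LIFO — newest first]: 56 @ $14.90 + 130 @ $13.95 + 61 @ $12.65 = $3,419.55
Ending inventory: 238 @ $12.65 = $3,010.70
Check: goods available $6,430.25 = COGS $3,419.55 + ending $3,010.70

COGS = $3,419.55; ending inventory = $3,010.70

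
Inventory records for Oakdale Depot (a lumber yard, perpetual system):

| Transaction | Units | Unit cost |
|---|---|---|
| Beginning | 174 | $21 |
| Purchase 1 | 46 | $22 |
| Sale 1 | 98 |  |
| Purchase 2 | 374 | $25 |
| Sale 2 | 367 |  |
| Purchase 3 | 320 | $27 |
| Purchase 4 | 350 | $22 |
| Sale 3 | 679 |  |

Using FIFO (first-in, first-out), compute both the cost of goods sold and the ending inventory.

Sale 1 (98) [FIFO — oldest first]: 98 @ $21 = $2,058
Sale 2 (367) [FIFO — oldest first]: 76 @ $21 + 46 @ $22 + 245 @ $25 = $8,733
Sale 3 (679) [FIFO — oldest first]: 129 @ $25 + 320 @ $27 + 230 @ $22 = $16,925
Total COGS = $2,058 + $8,733 + $16,925 = $27,716
Ending inventory: 120 @ $22 = $2,640
Check: goods available $30,356 = COGS $27,716 + ending $2,640

COGS = $27,716; ending inventory = $2,640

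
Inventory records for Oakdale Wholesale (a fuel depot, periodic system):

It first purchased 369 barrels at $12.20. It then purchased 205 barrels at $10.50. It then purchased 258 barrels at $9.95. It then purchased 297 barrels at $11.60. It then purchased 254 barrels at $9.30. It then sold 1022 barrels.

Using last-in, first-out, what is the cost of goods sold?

Sale 1 (1022) [LIFO — newest first]: 254 @ $9.30 + 297 @ $11.60 + 258 @ $9.95 + 205 @ $10.50 + 8 @ $12.20 = $10,624.60
Ending inventory: 361 @ $12.20 = $4,404.20

COGS = $10,624.60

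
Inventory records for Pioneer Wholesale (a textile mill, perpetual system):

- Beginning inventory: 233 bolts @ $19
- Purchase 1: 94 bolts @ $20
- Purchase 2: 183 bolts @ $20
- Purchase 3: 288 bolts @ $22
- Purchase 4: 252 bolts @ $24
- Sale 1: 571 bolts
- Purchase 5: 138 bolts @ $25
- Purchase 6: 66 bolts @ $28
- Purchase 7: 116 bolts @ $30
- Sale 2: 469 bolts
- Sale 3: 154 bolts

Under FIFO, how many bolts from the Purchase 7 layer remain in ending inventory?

116

Sale 1 (571) [FIFO — oldest first]: 233 @ $19 + 94 @ $20 + 183 @ $20 + 61 @ $22 = $11,309
Sale 2 (469) [FIFO — oldest first]: 227 @ $22 + 242 @ $24 = $10,802
Sale 3 (154) [FIFO — oldest first]: 10 @ $24 + 138 @ $25 + 6 @ $28 = $3,858
Total COGS = $11,309 + $10,802 + $3,858 = $25,969
Ending inventory: 60 @ $28 + 116 @ $30 = $5,160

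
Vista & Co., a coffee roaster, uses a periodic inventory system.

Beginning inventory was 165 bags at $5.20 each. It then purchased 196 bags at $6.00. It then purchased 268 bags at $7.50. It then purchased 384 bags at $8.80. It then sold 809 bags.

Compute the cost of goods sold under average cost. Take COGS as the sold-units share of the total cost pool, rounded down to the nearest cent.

COGS = $5,928.30

Sale 1, sell 809: 809/1013 × $7,423.20 → $5,928.30
Ending inventory (cost pool remaining) = $1,494.90
Check: goods available $7,423.20 = COGS $5,928.30 + ending $1,494.90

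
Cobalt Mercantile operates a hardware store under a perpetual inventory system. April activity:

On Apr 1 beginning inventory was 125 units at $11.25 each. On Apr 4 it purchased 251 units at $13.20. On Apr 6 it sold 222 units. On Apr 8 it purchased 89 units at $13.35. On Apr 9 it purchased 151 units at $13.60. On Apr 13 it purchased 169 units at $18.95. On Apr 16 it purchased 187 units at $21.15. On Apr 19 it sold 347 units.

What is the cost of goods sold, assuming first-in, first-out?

COGS = $7,322.00

Apr 6, 222 sold [FIFO — oldest first]: 125 @ $11.25 + 97 @ $13.20 = $2,686.65
Apr 19, 347 sold [FIFO — oldest first]: 154 @ $13.20 + 89 @ $13.35 + 104 @ $13.60 = $4,635.35
Total COGS = $2,686.65 + $4,635.35 = $7,322.00
Ending inventory: 47 @ $13.60 + 169 @ $18.95 + 187 @ $21.15 = $7,796.80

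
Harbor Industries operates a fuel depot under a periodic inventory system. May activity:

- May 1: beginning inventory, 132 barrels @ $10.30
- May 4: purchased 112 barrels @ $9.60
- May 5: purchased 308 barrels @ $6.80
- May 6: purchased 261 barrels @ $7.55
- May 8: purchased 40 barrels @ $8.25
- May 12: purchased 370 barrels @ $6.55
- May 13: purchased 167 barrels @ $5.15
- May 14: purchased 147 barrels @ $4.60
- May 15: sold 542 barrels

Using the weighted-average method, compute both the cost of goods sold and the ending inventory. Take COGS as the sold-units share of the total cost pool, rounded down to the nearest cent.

May 15, sell 542: 542/1537 × $10,789.50 → $3,804.75
Ending inventory (cost pool remaining) = $6,984.75

COGS = $3,804.75; ending inventory = $6,984.75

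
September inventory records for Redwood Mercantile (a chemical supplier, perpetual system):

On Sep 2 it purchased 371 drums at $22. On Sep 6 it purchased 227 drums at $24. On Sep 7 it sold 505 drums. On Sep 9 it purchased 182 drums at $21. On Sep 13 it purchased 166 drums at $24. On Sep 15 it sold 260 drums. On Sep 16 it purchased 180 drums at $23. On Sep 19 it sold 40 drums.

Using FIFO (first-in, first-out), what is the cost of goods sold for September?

COGS = $18,032

Sep 7, 505 sold [FIFO — oldest first]: 371 @ $22 + 134 @ $24 = $11,378
Sep 15, 260 sold [FIFO — oldest first]: 93 @ $24 + 167 @ $21 = $5,739
Sep 19, 40 sold [FIFO — oldest first]: 15 @ $21 + 25 @ $24 = $915
Total COGS = $11,378 + $5,739 + $915 = $18,032
Ending inventory: 141 @ $24 + 180 @ $23 = $7,524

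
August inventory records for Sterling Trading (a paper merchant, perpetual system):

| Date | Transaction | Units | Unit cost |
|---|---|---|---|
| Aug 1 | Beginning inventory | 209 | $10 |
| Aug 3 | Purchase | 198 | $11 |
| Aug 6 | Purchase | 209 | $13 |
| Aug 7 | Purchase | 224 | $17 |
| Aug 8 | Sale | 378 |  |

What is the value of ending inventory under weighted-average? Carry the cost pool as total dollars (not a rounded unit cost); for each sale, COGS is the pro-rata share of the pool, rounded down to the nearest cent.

Ending inventory = $5,936.15

After Aug 1: 209 on hand, pool $2,090.00 (≈ $10.0000 each)
After Aug 3: 407 on hand, pool $4,268.00 (≈ $10.4865 each)
After Aug 6: 616 on hand, pool $6,985.00 (≈ $11.3393 each)
After Aug 7: 840 on hand, pool $10,793.00 (≈ $12.8488 each)
Aug 8, sell 378: 378/840 × $10,793.00 → $4,856.85
Ending inventory (cost pool remaining) = $5,936.15
Check: goods available $10,793.00 = COGS $4,856.85 + ending $5,936.15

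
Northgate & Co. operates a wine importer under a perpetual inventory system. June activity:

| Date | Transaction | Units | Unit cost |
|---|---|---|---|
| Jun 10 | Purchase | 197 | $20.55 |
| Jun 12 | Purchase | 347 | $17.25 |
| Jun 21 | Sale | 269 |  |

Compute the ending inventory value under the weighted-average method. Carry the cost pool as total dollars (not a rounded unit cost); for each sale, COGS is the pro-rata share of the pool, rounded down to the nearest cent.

Ending inventory = $5,072.39

After Jun 10: 197 on hand, pool $4,048.35 (≈ $20.5500 each)
After Jun 12: 544 on hand, pool $10,034.10 (≈ $18.4450 each)
Jun 21, sell 269: 269/544 × $10,034.10 → $4,961.71
Ending inventory (cost pool remaining) = $5,072.39
Check: goods available $10,034.10 = COGS $4,961.71 + ending $5,072.39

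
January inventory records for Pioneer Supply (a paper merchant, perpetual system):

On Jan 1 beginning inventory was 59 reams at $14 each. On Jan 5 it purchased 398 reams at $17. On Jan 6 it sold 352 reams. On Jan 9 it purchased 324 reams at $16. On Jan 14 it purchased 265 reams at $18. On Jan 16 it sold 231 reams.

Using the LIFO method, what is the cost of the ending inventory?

Ending inventory = $7,404

Jan 6, 352 sold [LIFO — newest first]: 352 @ $17 = $5,984
Jan 16, 231 sold [LIFO — newest first]: 231 @ $18 = $4,158
Total COGS = $5,984 + $4,158 = $10,142
Ending inventory: 59 @ $14 + 46 @ $17 + 324 @ $16 + 34 @ $18 = $7,404
Check: goods available $17,546 = COGS $10,142 + ending $7,404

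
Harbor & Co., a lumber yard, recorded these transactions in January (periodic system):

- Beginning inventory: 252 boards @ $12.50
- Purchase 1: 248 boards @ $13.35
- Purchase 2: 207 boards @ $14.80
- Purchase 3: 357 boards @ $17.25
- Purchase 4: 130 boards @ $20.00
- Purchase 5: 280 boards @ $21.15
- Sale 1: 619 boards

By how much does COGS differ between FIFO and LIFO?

FIFO COGS: 252 @ $12.50 + 248 @ $13.35 + 119 @ $14.80 = $8,222.00
LIFO COGS: 280 @ $21.15 + 130 @ $20.00 + 209 @ $17.25 = $12,127.25
Difference = |$8,222.00 − $12,127.25| = $3,905.25

$3,905.25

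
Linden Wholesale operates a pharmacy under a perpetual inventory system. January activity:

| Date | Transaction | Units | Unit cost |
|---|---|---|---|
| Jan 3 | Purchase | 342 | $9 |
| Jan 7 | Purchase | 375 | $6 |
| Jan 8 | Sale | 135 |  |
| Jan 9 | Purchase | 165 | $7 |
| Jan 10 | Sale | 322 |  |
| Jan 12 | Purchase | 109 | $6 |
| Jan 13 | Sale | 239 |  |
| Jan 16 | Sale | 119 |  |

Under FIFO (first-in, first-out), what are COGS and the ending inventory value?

Jan 8, 135 sold [FIFO — oldest first]: 135 @ $9 = $1,215
Jan 10, 322 sold [FIFO — oldest first]: 207 @ $9 + 115 @ $6 = $2,553
Jan 13, 239 sold [FIFO — oldest first]: 239 @ $6 = $1,434
Jan 16, 119 sold [FIFO — oldest first]: 21 @ $6 + 98 @ $7 = $812
Total COGS = $1,215 + $2,553 + $1,434 + $812 = $6,014
Ending inventory: 67 @ $7 + 109 @ $6 = $1,123

COGS = $6,014; ending inventory = $1,123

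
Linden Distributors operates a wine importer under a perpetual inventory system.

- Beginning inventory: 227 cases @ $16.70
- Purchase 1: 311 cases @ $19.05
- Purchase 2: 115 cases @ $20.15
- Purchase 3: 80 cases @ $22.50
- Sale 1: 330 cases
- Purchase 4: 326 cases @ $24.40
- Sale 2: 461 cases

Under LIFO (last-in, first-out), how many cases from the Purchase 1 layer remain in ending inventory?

Sale 1 (330) [LIFO — newest first]: 80 @ $22.50 + 115 @ $20.15 + 135 @ $19.05 = $6,689.00
Sale 2 (461) [LIFO — newest first]: 326 @ $24.40 + 135 @ $19.05 = $10,526.15
Total COGS = $6,689.00 + $10,526.15 = $17,215.15
Ending inventory: 227 @ $16.70 + 41 @ $19.05 = $4,571.95

41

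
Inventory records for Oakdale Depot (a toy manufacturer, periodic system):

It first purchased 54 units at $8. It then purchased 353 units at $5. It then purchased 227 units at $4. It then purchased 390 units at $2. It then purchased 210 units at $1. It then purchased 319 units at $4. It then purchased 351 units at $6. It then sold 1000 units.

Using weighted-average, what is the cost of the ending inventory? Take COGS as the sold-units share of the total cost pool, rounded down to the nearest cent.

Sale 1, sell 1000: 1000/1904 × $7,477.00 → $3,926.99
Ending inventory (cost pool remaining) = $3,550.01

Ending inventory = $3,550.01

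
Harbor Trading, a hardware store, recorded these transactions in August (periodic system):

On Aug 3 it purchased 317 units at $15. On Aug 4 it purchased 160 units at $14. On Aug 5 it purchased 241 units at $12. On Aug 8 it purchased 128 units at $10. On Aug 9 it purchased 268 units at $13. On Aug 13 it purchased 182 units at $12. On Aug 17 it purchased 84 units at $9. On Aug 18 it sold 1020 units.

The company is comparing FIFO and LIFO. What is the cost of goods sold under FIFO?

COGS = $13,429

FIFO COGS: 317 @ $15 + 160 @ $14 + 241 @ $12 + 128 @ $10 + 174 @ $13 = $13,429
LIFO COGS: 84 @ $9 + 182 @ $12 + 268 @ $13 + 128 @ $10 + 241 @ $12 + 117 @ $14 = $12,234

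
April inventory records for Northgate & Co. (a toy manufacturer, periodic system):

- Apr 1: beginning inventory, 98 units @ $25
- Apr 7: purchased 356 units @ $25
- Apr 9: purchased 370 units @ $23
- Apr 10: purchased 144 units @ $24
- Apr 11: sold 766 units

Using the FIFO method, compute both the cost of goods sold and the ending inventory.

Apr 11, 766 sold [FIFO — oldest first]: 98 @ $25 + 356 @ $25 + 312 @ $23 = $18,526
Ending inventory: 58 @ $23 + 144 @ $24 = $4,790
Check: goods available $23,316 = COGS $18,526 + ending $4,790

COGS = $18,526; ending inventory = $4,790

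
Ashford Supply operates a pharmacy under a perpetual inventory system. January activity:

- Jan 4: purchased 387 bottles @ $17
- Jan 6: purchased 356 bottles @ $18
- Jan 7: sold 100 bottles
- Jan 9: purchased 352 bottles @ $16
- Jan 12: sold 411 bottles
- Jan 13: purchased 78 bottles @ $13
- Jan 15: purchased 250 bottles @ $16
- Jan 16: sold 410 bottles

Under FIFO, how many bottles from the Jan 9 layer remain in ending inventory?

Jan 7, 100 sold [FIFO — oldest first]: 100 @ $17 = $1,700
Jan 12, 411 sold [FIFO — oldest first]: 287 @ $17 + 124 @ $18 = $7,111
Jan 16, 410 sold [FIFO — oldest first]: 232 @ $18 + 178 @ $16 = $7,024
Total COGS = $1,700 + $7,111 + $7,024 = $15,835
Ending inventory: 174 @ $16 + 78 @ $13 + 250 @ $16 = $7,798
Check: goods available $23,633 = COGS $15,835 + ending $7,798

174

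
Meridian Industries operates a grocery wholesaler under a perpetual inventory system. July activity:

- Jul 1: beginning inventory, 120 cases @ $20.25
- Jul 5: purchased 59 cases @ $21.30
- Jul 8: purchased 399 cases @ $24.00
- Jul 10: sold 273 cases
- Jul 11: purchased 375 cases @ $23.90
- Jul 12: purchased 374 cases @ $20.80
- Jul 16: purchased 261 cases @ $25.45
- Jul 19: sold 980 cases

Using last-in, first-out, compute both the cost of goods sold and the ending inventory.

COGS = $29,219.15; ending inventory = $7,427.70

Jul 10, 273 sold [LIFO — newest first]: 273 @ $24.00 = $6,552.00
Jul 19, 980 sold [LIFO — newest first]: 261 @ $25.45 + 374 @ $20.80 + 345 @ $23.90 = $22,667.15
Total COGS = $6,552.00 + $22,667.15 = $29,219.15
Ending inventory: 120 @ $20.25 + 59 @ $21.30 + 126 @ $24.00 + 30 @ $23.90 = $7,427.70
Check: goods available $36,646.85 = COGS $29,219.15 + ending $7,427.70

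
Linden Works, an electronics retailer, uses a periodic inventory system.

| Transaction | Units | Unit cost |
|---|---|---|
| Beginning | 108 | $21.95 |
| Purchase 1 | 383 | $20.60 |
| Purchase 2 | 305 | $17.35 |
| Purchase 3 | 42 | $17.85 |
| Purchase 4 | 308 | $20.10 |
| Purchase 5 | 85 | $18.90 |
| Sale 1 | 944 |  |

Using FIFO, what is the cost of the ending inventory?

Sale 1 (944) [FIFO — oldest first]: 108 @ $21.95 + 383 @ $20.60 + 305 @ $17.35 + 42 @ $17.85 + 106 @ $20.10 = $18,432.45
Ending inventory: 202 @ $20.10 + 85 @ $18.90 = $5,666.70

Ending inventory = $5,666.70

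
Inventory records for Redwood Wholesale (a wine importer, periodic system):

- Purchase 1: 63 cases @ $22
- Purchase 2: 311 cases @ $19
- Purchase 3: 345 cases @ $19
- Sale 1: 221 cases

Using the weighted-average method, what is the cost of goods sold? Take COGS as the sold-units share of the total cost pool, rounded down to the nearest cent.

COGS = $4,257.09

Sale 1, sell 221: 221/719 × $13,850.00 → $4,257.09
Ending inventory (cost pool remaining) = $9,592.91
Check: goods available $13,850.00 = COGS $4,257.09 + ending $9,592.91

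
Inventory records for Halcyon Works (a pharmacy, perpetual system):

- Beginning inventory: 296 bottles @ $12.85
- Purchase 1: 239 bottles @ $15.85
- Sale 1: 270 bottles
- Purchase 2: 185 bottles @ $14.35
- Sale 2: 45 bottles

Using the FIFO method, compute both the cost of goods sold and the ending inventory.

Sale 1 (270) [FIFO — oldest first]: 270 @ $12.85 = $3,469.50
Sale 2 (45) [FIFO — oldest first]: 26 @ $12.85 + 19 @ $15.85 = $635.25
Total COGS = $3,469.50 + $635.25 = $4,104.75
Ending inventory: 220 @ $15.85 + 185 @ $14.35 = $6,141.75

COGS = $4,104.75; ending inventory = $6,141.75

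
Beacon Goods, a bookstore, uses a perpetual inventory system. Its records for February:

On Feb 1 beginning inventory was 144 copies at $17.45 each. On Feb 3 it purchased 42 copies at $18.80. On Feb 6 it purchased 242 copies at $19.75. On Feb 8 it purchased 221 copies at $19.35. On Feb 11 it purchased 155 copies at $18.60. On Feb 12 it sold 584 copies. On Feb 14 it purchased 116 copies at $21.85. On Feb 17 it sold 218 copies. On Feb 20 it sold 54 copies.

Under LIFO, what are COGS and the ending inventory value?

Feb 12, 584 sold [LIFO — newest first]: 155 @ $18.60 + 221 @ $19.35 + 208 @ $19.75 = $11,267.35
Feb 17, 218 sold [LIFO — newest first]: 116 @ $21.85 + 34 @ $19.75 + 42 @ $18.80 + 26 @ $17.45 = $4,449.40
Feb 20, 54 sold [LIFO — newest first]: 54 @ $17.45 = $942.30
Total COGS = $11,267.35 + $4,449.40 + $942.30 = $16,659.05
Ending inventory: 64 @ $17.45 = $1,116.80

COGS = $16,659.05; ending inventory = $1,116.80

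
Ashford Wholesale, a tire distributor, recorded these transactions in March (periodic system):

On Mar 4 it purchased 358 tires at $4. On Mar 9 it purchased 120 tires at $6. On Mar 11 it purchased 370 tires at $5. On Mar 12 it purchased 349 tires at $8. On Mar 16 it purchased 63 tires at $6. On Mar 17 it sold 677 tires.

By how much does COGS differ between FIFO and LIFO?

FIFO COGS: 358 @ $4 + 120 @ $6 + 199 @ $5 = $3,147
LIFO COGS: 63 @ $6 + 349 @ $8 + 265 @ $5 = $4,495
Difference = |$3,147 − $4,495| = $1,348

$1,348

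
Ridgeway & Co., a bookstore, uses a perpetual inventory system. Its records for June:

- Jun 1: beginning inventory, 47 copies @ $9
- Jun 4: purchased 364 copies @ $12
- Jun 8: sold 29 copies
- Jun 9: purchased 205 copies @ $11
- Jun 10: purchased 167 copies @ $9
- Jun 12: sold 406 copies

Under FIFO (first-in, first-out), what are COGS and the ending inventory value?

Jun 8, 29 sold [FIFO — oldest first]: 29 @ $9 = $261
Jun 12, 406 sold [FIFO — oldest first]: 18 @ $9 + 364 @ $12 + 24 @ $11 = $4,794
Total COGS = $261 + $4,794 = $5,055
Ending inventory: 181 @ $11 + 167 @ $9 = $3,494
Check: goods available $8,549 = COGS $5,055 + ending $3,494

COGS = $5,055; ending inventory = $3,494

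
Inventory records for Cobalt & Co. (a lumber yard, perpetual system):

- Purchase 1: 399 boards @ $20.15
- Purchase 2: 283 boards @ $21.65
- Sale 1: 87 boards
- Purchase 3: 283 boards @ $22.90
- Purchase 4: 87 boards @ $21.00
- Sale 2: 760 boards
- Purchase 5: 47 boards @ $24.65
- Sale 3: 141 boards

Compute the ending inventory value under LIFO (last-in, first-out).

Ending inventory = $2,236.65

Sale 1 (87) [LIFO — newest first]: 87 @ $21.65 = $1,883.55
Sale 2 (760) [LIFO — newest first]: 87 @ $21.00 + 283 @ $22.90 + 196 @ $21.65 + 194 @ $20.15 = $16,460.20
Sale 3 (141) [LIFO — newest first]: 47 @ $24.65 + 94 @ $20.15 = $3,052.65
Total COGS = $1,883.55 + $16,460.20 + $3,052.65 = $21,396.40
Ending inventory: 111 @ $20.15 = $2,236.65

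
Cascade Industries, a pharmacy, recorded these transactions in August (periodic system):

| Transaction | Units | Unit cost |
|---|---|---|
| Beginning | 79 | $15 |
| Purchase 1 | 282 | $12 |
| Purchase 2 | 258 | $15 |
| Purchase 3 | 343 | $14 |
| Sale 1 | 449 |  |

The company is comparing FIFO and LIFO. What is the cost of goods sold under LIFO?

FIFO COGS: 79 @ $15 + 282 @ $12 + 88 @ $15 = $5,889
LIFO COGS: 343 @ $14 + 106 @ $15 = $6,392

COGS = $6,392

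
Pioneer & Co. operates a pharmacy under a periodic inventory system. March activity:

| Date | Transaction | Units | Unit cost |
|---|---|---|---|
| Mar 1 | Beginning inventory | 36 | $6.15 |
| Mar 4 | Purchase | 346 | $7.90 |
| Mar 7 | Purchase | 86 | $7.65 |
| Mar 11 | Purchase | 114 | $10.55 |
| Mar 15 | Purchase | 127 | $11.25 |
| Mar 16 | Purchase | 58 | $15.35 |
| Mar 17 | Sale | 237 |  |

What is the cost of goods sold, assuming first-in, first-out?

COGS = $1,809.30

Mar 17, 237 sold [FIFO — oldest first]: 36 @ $6.15 + 201 @ $7.90 = $1,809.30
Ending inventory: 145 @ $7.90 + 86 @ $7.65 + 114 @ $10.55 + 127 @ $11.25 + 58 @ $15.35 = $5,325.15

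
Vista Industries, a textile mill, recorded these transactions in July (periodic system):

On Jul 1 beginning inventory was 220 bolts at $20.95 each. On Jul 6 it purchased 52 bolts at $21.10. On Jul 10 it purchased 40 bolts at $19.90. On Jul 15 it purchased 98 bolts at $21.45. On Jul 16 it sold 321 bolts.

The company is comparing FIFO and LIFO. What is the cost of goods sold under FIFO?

FIFO COGS: 220 @ $20.95 + 52 @ $21.10 + 40 @ $19.90 + 9 @ $21.45 = $6,695.25
LIFO COGS: 98 @ $21.45 + 40 @ $19.90 + 52 @ $21.10 + 131 @ $20.95 = $6,739.75

COGS = $6,695.25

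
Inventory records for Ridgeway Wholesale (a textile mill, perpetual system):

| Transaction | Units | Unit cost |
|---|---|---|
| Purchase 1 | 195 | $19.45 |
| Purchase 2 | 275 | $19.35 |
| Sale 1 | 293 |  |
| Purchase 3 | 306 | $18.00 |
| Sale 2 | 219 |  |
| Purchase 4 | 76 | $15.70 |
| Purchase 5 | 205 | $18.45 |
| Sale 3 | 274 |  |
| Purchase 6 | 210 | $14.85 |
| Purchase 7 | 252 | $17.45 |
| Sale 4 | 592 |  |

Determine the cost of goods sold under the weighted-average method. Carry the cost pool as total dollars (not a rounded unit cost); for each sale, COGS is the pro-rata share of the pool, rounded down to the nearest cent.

After Purchase 1: 195 on hand, pool $3,792.75 (≈ $19.4500 each)
After Purchase 2: 470 on hand, pool $9,114.00 (≈ $19.3915 each)
Sale 1, sell 293: 293/470 × $9,114.00 → $5,681.70
After Purchase 3: 483 on hand, pool $8,940.30 (≈ $18.5099 each)
Sale 2, sell 219: 219/483 × $8,940.30 → $4,053.67
After Purchase 4: 340 on hand, pool $6,079.83 (≈ $17.8819 each)
After Purchase 5: 545 on hand, pool $9,862.08 (≈ $18.0956 each)
Sale 3, sell 274: 274/545 × $9,862.08 → $4,958.18
After Purchase 6: 481 on hand, pool $8,022.40 (≈ $16.6786 each)
After Purchase 7: 733 on hand, pool $12,419.80 (≈ $16.9438 each)
Sale 4, sell 592: 592/733 × $12,419.80 → $10,030.72
Total COGS = $5,681.70 + $4,053.67 + $4,958.18 + $10,030.72 = $24,724.27
Ending inventory (cost pool remaining) = $2,389.08
Check: goods available $27,113.35 = COGS $24,724.27 + ending $2,389.08

COGS = $24,724.27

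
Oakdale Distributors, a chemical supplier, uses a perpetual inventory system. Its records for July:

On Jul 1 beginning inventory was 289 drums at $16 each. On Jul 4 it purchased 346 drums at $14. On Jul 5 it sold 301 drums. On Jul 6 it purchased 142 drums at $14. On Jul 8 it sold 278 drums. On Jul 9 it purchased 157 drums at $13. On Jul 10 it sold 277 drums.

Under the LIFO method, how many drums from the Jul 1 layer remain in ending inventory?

Jul 5, 301 sold [LIFO — newest first]: 301 @ $14 = $4,214
Jul 8, 278 sold [LIFO — newest first]: 142 @ $14 + 45 @ $14 + 91 @ $16 = $4,074
Jul 10, 277 sold [LIFO — newest first]: 157 @ $13 + 120 @ $16 = $3,961
Total COGS = $4,214 + $4,074 + $3,961 = $12,249
Ending inventory: 78 @ $16 = $1,248

78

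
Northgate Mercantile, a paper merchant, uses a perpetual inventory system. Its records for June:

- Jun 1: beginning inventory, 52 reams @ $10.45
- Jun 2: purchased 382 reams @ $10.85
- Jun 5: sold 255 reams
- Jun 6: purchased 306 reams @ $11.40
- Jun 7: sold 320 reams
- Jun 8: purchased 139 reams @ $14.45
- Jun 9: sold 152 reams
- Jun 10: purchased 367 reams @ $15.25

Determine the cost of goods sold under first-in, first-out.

COGS = $8,028.30

Jun 5, 255 sold [FIFO — oldest first]: 52 @ $10.45 + 203 @ $10.85 = $2,745.95
Jun 7, 320 sold [FIFO — oldest first]: 179 @ $10.85 + 141 @ $11.40 = $3,549.55
Jun 9, 152 sold [FIFO — oldest first]: 152 @ $11.40 = $1,732.80
Total COGS = $2,745.95 + $3,549.55 + $1,732.80 = $8,028.30
Ending inventory: 13 @ $11.40 + 139 @ $14.45 + 367 @ $15.25 = $7,753.50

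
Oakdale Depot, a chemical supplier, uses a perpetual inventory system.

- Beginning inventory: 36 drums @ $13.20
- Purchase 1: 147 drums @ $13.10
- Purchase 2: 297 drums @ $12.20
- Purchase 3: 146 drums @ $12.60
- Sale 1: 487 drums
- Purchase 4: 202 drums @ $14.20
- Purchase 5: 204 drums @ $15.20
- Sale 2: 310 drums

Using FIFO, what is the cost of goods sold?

COGS = $10,292.10

Sale 1 (487) [FIFO — oldest first]: 36 @ $13.20 + 147 @ $13.10 + 297 @ $12.20 + 7 @ $12.60 = $6,112.50
Sale 2 (310) [FIFO — oldest first]: 139 @ $12.60 + 171 @ $14.20 = $4,179.60
Total COGS = $6,112.50 + $4,179.60 = $10,292.10
Ending inventory: 31 @ $14.20 + 204 @ $15.20 = $3,541.00
Check: goods available $13,833.10 = COGS $10,292.10 + ending $3,541.00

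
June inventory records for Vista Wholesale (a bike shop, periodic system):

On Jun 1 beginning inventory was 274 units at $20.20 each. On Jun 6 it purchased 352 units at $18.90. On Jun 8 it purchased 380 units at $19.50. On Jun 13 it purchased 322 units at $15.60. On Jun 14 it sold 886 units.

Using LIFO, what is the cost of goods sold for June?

COGS = $15,910.80

Jun 14, 886 sold [LIFO — newest first]: 322 @ $15.60 + 380 @ $19.50 + 184 @ $18.90 = $15,910.80
Ending inventory: 274 @ $20.20 + 168 @ $18.90 = $8,710.00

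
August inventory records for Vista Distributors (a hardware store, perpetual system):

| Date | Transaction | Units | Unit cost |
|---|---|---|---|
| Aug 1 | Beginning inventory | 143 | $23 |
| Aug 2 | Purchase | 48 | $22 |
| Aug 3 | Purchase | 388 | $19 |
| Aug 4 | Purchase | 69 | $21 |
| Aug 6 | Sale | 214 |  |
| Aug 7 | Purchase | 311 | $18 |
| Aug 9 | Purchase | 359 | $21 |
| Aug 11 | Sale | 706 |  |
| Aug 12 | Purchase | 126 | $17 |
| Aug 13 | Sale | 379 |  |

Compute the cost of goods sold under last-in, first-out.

Aug 6, 214 sold [LIFO — newest first]: 69 @ $21 + 145 @ $19 = $4,204
Aug 11, 706 sold [LIFO — newest first]: 359 @ $21 + 311 @ $18 + 36 @ $19 = $13,821
Aug 13, 379 sold [LIFO — newest first]: 126 @ $17 + 207 @ $19 + 46 @ $22 = $7,087
Total COGS = $4,204 + $13,821 + $7,087 = $25,112
Ending inventory: 143 @ $23 + 2 @ $22 = $3,333

COGS = $25,112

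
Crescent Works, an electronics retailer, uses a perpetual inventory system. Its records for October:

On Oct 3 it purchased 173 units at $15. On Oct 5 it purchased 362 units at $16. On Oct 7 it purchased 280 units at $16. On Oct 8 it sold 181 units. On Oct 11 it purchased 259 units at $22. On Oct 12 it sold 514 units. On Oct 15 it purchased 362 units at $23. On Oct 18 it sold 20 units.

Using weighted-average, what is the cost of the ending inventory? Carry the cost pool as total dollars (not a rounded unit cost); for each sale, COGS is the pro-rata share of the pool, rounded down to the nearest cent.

After Oct 3: 173 on hand, pool $2,595.00 (≈ $15.0000 each)
After Oct 5: 535 on hand, pool $8,387.00 (≈ $15.6766 each)
After Oct 7: 815 on hand, pool $12,867.00 (≈ $15.7877 each)
Oct 8, sell 181: 181/815 × $12,867.00 → $2,857.57
After Oct 11: 893 on hand, pool $15,707.43 (≈ $17.5895 each)
Oct 12, sell 514: 514/893 × $15,707.43 → $9,041.00
After Oct 15: 741 on hand, pool $14,992.43 (≈ $20.2327 each)
Oct 18, sell 20: 20/741 × $14,992.43 → $404.65
Total COGS = $2,857.57 + $9,041.00 + $404.65 = $12,303.22
Ending inventory (cost pool remaining) = $14,587.78

Ending inventory = $14,587.78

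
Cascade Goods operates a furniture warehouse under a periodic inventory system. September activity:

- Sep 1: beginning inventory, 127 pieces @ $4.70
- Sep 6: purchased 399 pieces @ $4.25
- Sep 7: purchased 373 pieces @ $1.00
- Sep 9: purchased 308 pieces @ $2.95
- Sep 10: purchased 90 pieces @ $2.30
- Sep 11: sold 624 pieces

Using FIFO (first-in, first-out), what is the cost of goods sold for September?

Sep 11, 624 sold [FIFO — oldest first]: 127 @ $4.70 + 399 @ $4.25 + 98 @ $1.00 = $2,390.65
Ending inventory: 275 @ $1.00 + 308 @ $2.95 + 90 @ $2.30 = $1,390.60
Check: goods available $3,781.25 = COGS $2,390.65 + ending $1,390.60

COGS = $2,390.65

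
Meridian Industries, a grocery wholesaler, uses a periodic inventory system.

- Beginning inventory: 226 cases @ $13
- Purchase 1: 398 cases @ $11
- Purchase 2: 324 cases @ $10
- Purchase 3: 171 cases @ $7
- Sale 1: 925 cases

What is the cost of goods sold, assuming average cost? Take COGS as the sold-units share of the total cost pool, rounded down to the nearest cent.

COGS = $9,715.39

Sale 1, sell 925: 925/1119 × $11,753.00 → $9,715.39
Ending inventory (cost pool remaining) = $2,037.61
Check: goods available $11,753.00 = COGS $9,715.39 + ending $2,037.61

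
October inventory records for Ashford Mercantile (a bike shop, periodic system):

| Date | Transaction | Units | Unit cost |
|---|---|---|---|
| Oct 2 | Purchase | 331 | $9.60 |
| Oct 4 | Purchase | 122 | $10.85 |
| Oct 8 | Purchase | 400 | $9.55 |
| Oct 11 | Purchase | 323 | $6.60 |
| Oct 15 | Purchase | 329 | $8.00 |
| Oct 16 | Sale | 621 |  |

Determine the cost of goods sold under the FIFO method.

COGS = $6,105.70

Oct 16, 621 sold [FIFO — oldest first]: 331 @ $9.60 + 122 @ $10.85 + 168 @ $9.55 = $6,105.70
Ending inventory: 232 @ $9.55 + 323 @ $6.60 + 329 @ $8.00 = $6,979.40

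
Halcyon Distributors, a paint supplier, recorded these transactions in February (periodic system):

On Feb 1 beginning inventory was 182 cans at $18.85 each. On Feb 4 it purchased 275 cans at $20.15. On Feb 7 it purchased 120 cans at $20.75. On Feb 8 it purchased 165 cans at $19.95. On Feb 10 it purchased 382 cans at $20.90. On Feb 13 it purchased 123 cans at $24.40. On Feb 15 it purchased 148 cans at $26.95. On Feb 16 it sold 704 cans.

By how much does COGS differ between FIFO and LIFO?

$1,995.45

FIFO COGS: 182 @ $18.85 + 275 @ $20.15 + 120 @ $20.75 + 127 @ $19.95 = $13,995.60
LIFO COGS: 148 @ $26.95 + 123 @ $24.40 + 382 @ $20.90 + 51 @ $19.95 = $15,991.05
Difference = |$13,995.60 − $15,991.05| = $1,995.45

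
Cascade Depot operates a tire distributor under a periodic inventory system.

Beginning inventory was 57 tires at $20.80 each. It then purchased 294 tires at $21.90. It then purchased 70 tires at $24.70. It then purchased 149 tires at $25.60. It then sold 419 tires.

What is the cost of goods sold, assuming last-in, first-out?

COGS = $9,923.40

Sale 1 (419) [LIFO — newest first]: 149 @ $25.60 + 70 @ $24.70 + 200 @ $21.90 = $9,923.40
Ending inventory: 57 @ $20.80 + 94 @ $21.90 = $3,244.20
Check: goods available $13,167.60 = COGS $9,923.40 + ending $3,244.20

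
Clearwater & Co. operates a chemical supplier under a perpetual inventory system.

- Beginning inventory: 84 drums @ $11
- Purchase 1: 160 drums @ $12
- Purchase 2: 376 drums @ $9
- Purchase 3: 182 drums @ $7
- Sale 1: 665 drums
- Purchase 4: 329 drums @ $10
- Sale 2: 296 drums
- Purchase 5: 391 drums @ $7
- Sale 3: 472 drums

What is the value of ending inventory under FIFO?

Sale 1 (665) [FIFO — oldest first]: 84 @ $11 + 160 @ $12 + 376 @ $9 + 45 @ $7 = $6,543
Sale 2 (296) [FIFO — oldest first]: 137 @ $7 + 159 @ $10 = $2,549
Sale 3 (472) [FIFO — oldest first]: 170 @ $10 + 302 @ $7 = $3,814
Total COGS = $6,543 + $2,549 + $3,814 = $12,906
Ending inventory: 89 @ $7 = $623
Check: goods available $13,529 = COGS $12,906 + ending $623

Ending inventory = $623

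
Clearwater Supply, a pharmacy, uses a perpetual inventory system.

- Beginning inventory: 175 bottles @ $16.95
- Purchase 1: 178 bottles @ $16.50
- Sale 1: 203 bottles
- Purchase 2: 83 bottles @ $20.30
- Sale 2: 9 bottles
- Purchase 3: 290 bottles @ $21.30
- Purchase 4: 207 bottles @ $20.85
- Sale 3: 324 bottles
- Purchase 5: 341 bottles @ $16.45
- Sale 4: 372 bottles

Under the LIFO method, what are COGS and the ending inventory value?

Sale 1 (203) [LIFO — newest first]: 178 @ $16.50 + 25 @ $16.95 = $3,360.75
Sale 2 (9) [LIFO — newest first]: 9 @ $20.30 = $182.70
Sale 3 (324) [LIFO — newest first]: 207 @ $20.85 + 117 @ $21.30 = $6,808.05
Sale 4 (372) [LIFO — newest first]: 341 @ $16.45 + 31 @ $21.30 = $6,269.75
Total COGS = $3,360.75 + $182.70 + $6,808.05 + $6,269.75 = $16,621.25
Ending inventory: 150 @ $16.95 + 74 @ $20.30 + 142 @ $21.30 = $7,069.30

COGS = $16,621.25; ending inventory = $7,069.30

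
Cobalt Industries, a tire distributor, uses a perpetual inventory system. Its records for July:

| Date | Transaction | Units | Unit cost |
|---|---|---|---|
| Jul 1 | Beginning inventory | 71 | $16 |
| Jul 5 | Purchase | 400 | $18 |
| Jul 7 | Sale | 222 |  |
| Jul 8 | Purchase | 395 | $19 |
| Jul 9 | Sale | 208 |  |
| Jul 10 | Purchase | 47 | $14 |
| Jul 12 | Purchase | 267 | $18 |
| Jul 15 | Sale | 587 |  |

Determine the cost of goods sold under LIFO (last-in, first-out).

COGS = $18,513

Jul 7, 222 sold [LIFO — newest first]: 222 @ $18 = $3,996
Jul 9, 208 sold [LIFO — newest first]: 208 @ $19 = $3,952
Jul 15, 587 sold [LIFO — newest first]: 267 @ $18 + 47 @ $14 + 187 @ $19 + 86 @ $18 = $10,565
Total COGS = $3,996 + $3,952 + $10,565 = $18,513
Ending inventory: 71 @ $16 + 92 @ $18 = $2,792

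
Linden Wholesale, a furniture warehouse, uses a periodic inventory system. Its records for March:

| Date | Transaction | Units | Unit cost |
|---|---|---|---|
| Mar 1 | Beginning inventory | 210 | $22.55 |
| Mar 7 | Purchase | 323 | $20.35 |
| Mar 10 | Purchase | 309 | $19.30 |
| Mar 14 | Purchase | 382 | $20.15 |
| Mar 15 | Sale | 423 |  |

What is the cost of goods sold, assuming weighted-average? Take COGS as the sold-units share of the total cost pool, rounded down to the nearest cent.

COGS = $8,629.18

Mar 15, sell 423: 423/1224 × $24,969.55 → $8,629.18
Ending inventory (cost pool remaining) = $16,340.37
Check: goods available $24,969.55 = COGS $8,629.18 + ending $16,340.37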